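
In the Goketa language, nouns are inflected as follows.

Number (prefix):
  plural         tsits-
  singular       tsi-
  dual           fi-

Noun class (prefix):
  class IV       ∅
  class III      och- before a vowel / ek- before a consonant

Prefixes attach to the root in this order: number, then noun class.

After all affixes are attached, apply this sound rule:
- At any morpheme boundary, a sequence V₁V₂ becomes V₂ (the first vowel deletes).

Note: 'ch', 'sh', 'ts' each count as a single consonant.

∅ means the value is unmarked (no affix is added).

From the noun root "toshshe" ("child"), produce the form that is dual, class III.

Attach number dual fi- → fitoshshe.
Attach noun class class III ek- (before consonant 'f') → ekfitoshshe.
Vowel deletion: no change.

ekfitoshshe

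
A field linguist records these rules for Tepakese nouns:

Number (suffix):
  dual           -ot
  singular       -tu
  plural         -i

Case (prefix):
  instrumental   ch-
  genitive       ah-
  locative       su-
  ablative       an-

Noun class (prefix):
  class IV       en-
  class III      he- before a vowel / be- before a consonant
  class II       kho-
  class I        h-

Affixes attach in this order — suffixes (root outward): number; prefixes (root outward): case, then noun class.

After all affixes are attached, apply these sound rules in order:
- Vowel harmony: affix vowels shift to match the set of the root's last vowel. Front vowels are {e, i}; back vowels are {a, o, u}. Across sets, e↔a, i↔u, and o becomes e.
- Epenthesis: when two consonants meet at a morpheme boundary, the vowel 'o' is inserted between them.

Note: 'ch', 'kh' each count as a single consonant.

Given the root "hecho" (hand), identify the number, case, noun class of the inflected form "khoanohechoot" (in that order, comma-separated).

Segment: kho-an-hecho-ot.
number: -ot → dual.
case: an- → ablative.
noun class: kho- → class II.

dual, ablative, class II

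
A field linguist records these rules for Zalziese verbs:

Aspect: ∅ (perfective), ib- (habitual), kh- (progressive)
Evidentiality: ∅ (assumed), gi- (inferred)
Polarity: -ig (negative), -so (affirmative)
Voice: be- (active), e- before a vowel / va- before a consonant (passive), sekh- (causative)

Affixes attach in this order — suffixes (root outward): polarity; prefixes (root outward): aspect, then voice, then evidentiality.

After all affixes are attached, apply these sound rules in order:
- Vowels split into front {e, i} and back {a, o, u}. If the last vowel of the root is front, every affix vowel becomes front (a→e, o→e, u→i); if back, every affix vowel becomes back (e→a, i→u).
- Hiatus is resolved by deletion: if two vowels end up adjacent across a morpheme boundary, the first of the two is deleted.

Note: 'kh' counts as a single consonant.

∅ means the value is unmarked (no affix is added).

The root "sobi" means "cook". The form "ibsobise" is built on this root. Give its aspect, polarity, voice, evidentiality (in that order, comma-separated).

Segment: e-ib-sobi-so.
aspect: ib- → habitual.
polarity: -so → affirmative.
voice: e/va- → passive.
evidentiality: ∅ → assumed.

habitual, affirmative, passive, assumed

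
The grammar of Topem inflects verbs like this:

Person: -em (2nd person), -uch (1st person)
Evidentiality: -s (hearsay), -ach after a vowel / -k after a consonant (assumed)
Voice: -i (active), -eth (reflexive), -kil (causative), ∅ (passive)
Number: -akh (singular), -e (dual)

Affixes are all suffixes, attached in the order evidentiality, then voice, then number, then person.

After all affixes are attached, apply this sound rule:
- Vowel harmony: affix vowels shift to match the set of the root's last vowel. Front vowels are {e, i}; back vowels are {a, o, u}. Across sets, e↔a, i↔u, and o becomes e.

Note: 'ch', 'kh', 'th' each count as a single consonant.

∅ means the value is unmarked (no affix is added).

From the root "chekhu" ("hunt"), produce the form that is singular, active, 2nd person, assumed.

Attach evidentiality assumed -ach (after vowel 'u') → chekhuach.
Attach voice active -i → chekhuachi.
Attach number singular -akh → chekhuachiakh.
Attach person 2nd person -em → chekhuachiakhem.
Apply vowel harmony: chekhuachiakhem → chekhuachuakham.

chekhuachuakham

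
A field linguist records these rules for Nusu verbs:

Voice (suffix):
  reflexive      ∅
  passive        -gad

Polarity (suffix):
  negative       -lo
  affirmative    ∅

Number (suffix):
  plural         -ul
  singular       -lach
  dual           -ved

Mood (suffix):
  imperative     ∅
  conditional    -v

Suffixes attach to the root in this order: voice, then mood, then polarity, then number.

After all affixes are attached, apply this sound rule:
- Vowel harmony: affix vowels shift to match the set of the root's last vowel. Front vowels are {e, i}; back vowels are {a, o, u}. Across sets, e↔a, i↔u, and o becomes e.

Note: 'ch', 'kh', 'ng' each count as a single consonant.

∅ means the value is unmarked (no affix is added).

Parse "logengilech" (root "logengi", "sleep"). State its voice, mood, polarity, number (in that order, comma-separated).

reflexive, imperative, affirmative, singular

Segment: logengi-lach.
voice: ∅ → reflexive.
mood: ∅ → imperative.
polarity: ∅ → affirmative.
number: -lach → singular.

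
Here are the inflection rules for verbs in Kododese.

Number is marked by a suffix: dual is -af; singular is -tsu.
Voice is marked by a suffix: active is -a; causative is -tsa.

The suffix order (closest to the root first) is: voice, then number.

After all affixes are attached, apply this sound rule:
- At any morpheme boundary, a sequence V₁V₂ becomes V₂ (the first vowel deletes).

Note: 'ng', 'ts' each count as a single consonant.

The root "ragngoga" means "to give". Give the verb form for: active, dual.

Attach voice active -a → ragngogaa.
Attach number dual -af → ragngogaaaf.
Apply vowel deletion: ragngogaaaf → ragngogaf.

ragngogaf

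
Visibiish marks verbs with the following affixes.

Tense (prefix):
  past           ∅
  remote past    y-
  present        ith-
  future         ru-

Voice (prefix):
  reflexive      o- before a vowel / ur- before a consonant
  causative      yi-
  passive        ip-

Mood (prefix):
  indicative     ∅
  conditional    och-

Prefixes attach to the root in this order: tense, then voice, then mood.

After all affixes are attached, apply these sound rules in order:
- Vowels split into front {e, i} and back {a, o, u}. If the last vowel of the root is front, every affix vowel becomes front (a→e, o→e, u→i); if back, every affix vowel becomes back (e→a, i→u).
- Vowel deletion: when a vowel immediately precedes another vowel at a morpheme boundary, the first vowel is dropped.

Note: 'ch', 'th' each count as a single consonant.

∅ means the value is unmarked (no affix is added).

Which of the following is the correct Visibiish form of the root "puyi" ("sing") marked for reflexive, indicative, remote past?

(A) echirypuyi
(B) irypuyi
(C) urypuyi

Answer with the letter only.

B

Attach tense remote past y- → ypuyi.
Attach voice reflexive ur- (before consonant 'y') → urypuyi.
mood = indicative: zero marking, form stays urypuyi.
Apply vowel harmony: urypuyi → irypuyi.
Vowel deletion: no change.
So the correct form is irypuyi, option (B).
(C) urypuyi is wrong: it fails to apply the sound rule(s).
(A) echirypuyi is wrong: it uses conditional instead of indicative for mood.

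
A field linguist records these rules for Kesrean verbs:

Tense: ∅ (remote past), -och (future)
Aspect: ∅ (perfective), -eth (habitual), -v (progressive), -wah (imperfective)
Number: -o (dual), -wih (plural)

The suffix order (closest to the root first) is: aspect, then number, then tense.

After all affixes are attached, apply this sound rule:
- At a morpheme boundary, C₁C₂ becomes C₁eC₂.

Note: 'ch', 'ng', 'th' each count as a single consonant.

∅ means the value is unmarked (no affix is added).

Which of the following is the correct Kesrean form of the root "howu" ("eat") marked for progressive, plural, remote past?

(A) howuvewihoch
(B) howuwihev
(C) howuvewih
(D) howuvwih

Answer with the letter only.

Attach aspect progressive -v → howuv.
Attach number plural -wih → howuvwih.
tense = remote past: zero marking, form stays howuvwih.
Apply epenthesis: howuvwih → howuvewih.
So the correct form is howuvewih, option (C).
(A) howuvewihoch is wrong: it uses future instead of remote past for tense.
(D) howuvwih is wrong: it fails to apply the sound rule(s).
(B) howuwihev is wrong: it has the affixes in the wrong order.

C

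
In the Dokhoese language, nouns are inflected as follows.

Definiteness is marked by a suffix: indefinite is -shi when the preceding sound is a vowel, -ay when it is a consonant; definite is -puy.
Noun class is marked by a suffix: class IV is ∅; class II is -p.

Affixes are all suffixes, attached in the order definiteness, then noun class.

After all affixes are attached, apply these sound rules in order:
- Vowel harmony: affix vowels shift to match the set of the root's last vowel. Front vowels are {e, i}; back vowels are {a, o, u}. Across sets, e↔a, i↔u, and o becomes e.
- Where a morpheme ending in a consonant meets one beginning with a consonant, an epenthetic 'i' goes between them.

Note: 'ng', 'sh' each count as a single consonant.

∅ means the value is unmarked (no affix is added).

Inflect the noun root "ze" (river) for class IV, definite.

Attach definiteness definite -puy → zepuy.
noun class = class IV: zero marking, form stays zepuy.
Apply vowel harmony: zepuy → zepiy.
Epenthesis: no change.

zepiy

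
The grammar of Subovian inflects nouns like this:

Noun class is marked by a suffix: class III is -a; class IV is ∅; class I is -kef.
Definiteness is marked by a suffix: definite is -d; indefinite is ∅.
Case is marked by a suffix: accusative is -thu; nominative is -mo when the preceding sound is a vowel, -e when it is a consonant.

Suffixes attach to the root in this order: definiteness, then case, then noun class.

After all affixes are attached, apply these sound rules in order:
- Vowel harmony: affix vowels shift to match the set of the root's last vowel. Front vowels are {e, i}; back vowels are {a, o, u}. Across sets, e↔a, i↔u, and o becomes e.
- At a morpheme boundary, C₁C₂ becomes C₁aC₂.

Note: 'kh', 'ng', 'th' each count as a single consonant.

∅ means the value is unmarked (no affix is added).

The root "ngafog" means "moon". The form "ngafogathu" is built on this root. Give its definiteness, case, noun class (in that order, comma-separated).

Segment: ngafog-thu.
definiteness: ∅ → indefinite.
case: -thu → accusative.
noun class: ∅ → class IV.

indefinite, accusative, class IV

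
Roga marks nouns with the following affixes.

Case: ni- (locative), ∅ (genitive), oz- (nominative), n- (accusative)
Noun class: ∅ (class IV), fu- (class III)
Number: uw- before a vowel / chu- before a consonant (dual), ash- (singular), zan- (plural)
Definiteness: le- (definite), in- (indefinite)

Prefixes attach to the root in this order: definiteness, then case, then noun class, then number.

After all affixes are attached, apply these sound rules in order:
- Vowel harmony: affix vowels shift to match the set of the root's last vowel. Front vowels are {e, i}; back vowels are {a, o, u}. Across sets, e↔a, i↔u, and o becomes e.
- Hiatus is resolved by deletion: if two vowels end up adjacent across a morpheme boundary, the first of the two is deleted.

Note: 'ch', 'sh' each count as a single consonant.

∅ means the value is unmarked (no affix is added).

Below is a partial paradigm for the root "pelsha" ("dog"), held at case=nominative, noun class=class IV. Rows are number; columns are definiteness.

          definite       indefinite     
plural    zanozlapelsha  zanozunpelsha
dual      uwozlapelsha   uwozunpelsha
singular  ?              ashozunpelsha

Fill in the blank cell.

ashozlapelsha

Attach definiteness definite le- → lepelsha.
Attach case nominative oz- → ozlepelsha.
noun class = class IV: zero marking, form stays ozlepelsha.
Attach number singular ash- → ashozlepelsha.
Apply vowel harmony: ashozlepelsha → ashozlapelsha.
Vowel deletion: no change.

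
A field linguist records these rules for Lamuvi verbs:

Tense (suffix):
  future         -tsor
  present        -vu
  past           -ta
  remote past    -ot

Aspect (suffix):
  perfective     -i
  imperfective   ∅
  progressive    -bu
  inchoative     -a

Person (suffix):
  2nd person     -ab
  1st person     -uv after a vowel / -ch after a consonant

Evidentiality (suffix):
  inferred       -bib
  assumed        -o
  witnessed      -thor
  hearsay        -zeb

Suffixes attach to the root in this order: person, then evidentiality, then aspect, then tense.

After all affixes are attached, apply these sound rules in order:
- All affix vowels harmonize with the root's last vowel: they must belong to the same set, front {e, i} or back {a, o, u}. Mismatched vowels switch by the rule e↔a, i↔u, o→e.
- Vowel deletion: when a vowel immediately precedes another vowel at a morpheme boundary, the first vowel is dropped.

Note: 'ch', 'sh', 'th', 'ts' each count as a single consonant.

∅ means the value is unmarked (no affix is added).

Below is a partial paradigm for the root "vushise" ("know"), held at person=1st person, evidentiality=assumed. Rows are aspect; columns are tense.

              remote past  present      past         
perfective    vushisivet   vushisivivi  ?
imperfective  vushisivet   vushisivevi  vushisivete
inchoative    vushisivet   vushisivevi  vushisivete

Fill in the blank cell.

vushisivite

Attach person 1st person -uv (after vowel 'e') → vushiseuv.
Attach evidentiality assumed -o → vushiseuvo.
Attach aspect perfective -i → vushiseuvoi.
Attach tense past -ta → vushiseuvoita.
Apply vowel harmony: vushiseuvoita → vushiseiveite.
Apply vowel deletion: vushiseiveite → vushisivite.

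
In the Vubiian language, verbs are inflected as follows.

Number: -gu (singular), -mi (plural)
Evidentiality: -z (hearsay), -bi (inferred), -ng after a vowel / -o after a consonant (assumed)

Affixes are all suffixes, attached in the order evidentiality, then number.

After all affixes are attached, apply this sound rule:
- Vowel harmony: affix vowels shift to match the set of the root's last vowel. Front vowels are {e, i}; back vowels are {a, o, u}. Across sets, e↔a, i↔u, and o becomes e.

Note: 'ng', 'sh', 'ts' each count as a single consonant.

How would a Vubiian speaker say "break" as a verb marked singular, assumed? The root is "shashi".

shashinggi

Attach evidentiality assumed -ng (after vowel 'i') → shashing.
Attach number singular -gu → shashinggu.
Apply vowel harmony: shashinggu → shashinggi.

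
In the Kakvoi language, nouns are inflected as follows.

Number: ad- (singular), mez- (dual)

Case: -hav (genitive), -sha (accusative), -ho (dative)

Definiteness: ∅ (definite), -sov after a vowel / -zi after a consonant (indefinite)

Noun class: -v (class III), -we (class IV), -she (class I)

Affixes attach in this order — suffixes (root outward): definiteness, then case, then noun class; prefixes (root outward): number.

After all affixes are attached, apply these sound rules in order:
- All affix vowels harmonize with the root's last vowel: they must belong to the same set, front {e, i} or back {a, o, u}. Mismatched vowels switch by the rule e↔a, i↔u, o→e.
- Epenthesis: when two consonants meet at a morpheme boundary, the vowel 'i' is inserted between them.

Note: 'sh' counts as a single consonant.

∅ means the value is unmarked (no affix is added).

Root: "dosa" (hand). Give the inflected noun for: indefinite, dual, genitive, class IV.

Attach definiteness indefinite -sov (after vowel 'a') → dosasov.
Attach number dual mez- → mezdosasov.
Attach case genitive -hav → mezdosasovhav.
Attach noun class class IV -we → mezdosasovhavwe.
Apply vowel harmony: mezdosasovhavwe → mazdosasovhavwa.
Apply epenthesis: mazdosasovhavwa → mazidosasovihaviwa.

mazidosasovihaviwa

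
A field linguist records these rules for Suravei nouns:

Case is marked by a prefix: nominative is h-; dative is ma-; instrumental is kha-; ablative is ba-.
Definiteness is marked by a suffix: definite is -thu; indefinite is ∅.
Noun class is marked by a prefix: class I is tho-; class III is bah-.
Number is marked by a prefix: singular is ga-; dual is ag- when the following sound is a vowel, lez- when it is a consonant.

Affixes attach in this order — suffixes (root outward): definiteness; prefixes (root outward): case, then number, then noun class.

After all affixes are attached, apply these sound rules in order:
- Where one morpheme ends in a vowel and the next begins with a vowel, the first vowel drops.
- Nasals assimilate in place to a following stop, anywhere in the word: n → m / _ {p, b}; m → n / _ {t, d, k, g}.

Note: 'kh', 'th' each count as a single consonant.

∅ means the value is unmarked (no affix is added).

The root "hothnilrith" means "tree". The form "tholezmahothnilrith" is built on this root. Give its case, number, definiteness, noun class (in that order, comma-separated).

Segment: tho-lez-ma-hothnilrith.
case: ma- → dative.
number: ag/lez- → dual.
definiteness: ∅ → indefinite.
noun class: tho- → class I.

dative, dual, indefinite, class I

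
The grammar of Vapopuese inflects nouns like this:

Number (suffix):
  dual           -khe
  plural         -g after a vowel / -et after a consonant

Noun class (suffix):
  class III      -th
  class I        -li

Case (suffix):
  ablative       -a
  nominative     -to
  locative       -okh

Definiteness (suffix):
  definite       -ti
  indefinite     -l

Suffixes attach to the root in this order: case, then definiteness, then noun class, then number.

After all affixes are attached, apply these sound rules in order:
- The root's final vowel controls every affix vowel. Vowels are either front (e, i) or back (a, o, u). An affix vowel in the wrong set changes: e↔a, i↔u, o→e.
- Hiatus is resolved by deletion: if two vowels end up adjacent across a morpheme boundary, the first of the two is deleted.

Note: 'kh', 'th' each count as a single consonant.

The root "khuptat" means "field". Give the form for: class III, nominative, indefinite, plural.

khuptattolthat

Attach case nominative -to → khuptatto.
Attach definiteness indefinite -l → khuptattol.
Attach noun class class III -th → khuptattolth.
Attach number plural -et (after consonant 'th') → khuptattolthet.
Apply vowel harmony: khuptattolthet → khuptattolthat.
Vowel deletion: no change.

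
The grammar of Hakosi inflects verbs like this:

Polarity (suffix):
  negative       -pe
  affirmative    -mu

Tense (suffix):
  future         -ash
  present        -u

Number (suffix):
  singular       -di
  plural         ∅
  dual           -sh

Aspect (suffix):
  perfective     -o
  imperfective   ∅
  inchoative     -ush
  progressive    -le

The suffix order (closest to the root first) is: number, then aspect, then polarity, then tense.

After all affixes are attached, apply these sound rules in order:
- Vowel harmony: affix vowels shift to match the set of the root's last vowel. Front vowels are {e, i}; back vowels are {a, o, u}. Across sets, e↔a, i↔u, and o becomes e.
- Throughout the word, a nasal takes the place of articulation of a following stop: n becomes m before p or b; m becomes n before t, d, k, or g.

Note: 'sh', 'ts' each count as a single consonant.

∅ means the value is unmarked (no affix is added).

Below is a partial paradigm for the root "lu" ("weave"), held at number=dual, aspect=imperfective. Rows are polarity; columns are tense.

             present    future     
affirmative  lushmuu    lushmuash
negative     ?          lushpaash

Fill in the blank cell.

Attach number dual -sh → lush.
aspect = imperfective: zero marking, form stays lush.
Attach polarity negative -pe → lushpe.
Attach tense present -u → lushpeu.
Apply vowel harmony: lushpeu → lushpau.
Nasal assimilation: no change.

lushpau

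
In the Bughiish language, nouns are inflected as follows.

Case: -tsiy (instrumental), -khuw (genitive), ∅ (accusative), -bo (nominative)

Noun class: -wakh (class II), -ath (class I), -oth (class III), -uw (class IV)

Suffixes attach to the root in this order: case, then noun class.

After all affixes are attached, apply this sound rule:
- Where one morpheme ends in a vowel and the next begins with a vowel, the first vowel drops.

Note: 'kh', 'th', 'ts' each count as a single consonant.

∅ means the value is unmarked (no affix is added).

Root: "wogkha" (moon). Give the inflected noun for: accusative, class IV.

case = accusative: zero marking, form stays wogkha.
Attach noun class class IV -uw → wogkhauw.
Apply vowel deletion: wogkhauw → wogkhuw.

wogkhuw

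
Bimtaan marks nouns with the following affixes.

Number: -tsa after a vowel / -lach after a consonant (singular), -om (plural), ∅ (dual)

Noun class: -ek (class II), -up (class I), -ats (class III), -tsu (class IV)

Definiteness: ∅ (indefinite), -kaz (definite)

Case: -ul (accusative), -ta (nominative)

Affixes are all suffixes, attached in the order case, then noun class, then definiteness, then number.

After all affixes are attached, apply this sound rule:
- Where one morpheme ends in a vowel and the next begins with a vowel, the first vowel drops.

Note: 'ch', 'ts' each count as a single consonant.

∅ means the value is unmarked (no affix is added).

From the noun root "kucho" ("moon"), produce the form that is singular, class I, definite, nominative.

kuchotupkazlach

Attach case nominative -ta → kuchota.
Attach noun class class I -up → kuchotaup.
Attach definiteness definite -kaz → kuchotaupkaz.
Attach number singular -lach (after consonant 'z') → kuchotaupkazlach.
Apply vowel deletion: kuchotaupkazlach → kuchotupkazlach.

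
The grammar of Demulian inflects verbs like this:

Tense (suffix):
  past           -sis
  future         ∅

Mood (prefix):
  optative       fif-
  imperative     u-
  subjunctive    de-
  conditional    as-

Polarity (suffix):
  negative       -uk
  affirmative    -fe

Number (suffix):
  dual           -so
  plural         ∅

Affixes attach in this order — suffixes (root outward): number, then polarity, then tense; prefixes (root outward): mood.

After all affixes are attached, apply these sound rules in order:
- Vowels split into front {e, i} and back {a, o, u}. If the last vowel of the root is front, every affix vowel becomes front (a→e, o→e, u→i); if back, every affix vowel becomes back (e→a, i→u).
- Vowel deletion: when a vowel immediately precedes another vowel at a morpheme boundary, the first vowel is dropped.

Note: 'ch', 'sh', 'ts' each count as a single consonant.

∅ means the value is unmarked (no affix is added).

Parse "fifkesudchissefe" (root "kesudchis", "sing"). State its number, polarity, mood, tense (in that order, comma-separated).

dual, affirmative, optative, future

Segment: fif-kesudchis-so-fe.
number: -so → dual.
polarity: -fe → affirmative.
mood: fif- → optative.
tense: ∅ → future.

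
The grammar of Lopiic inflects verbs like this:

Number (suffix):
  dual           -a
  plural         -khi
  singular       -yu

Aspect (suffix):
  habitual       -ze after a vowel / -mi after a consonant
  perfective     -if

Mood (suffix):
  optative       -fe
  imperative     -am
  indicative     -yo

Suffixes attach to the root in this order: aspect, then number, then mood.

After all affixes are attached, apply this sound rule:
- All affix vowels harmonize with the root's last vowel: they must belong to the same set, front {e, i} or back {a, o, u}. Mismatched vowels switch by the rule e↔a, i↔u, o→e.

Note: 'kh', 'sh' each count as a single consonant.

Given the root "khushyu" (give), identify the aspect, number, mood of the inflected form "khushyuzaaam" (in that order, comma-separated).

Segment: khushyu-ze-a-am.
aspect: -ze/mi → habitual.
number: -a → dual.
mood: -am → imperative.

habitual, dual, imperative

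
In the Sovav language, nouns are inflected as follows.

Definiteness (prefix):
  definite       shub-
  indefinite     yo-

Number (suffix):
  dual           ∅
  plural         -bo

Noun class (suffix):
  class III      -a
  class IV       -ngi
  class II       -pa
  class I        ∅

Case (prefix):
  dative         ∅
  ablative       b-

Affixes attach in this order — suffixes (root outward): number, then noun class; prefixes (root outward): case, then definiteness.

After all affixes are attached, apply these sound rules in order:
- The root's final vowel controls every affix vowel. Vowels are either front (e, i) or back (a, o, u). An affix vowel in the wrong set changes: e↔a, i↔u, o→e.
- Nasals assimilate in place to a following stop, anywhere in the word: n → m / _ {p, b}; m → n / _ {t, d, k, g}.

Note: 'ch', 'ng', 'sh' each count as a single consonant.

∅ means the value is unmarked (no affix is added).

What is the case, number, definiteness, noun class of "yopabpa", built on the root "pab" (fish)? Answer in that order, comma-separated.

dative, dual, indefinite, class II

Segment: yo-pab-pa.
case: ∅ → dative.
number: ∅ → dual.
definiteness: yo- → indefinite.
noun class: -pa → class II.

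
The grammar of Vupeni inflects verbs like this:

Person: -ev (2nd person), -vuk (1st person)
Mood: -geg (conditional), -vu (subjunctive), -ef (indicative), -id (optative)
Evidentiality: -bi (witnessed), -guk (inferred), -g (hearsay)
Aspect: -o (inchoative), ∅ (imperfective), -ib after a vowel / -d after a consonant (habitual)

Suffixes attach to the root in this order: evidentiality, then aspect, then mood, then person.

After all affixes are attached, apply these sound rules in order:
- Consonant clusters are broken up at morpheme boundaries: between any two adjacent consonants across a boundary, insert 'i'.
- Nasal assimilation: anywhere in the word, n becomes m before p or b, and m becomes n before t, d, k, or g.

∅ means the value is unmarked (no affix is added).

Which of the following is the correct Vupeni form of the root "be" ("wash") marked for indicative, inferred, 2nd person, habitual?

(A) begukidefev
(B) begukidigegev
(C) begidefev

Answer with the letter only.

A

Attach evidentiality inferred -guk → beguk.
Attach aspect habitual -d (after consonant 'k') → begukd.
Attach mood indicative -ef → begukdef.
Attach person 2nd person -ev → begukdefev.
Apply epenthesis: begukdefev → begukidefev.
Nasal assimilation: no change.
So the correct form is begukidefev, option (A).
(B) begukidigegev is wrong: it uses conditional instead of indicative for mood.
(C) begidefev is wrong: it uses hearsay instead of inferred for evidentiality.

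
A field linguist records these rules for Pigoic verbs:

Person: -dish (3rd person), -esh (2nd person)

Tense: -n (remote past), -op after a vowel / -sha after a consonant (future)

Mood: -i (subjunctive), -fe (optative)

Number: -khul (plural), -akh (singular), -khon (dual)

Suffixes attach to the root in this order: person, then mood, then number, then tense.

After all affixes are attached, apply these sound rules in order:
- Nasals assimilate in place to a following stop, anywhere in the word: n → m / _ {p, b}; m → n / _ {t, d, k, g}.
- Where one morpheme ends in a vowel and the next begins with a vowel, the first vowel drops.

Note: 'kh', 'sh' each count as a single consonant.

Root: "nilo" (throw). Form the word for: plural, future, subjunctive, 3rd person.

nilodishikhulsha

Attach person 3rd person -dish → nilodish.
Attach mood subjunctive -i → nilodishi.
Attach number plural -khul → nilodishikhul.
Attach tense future -sha (after consonant 'l') → nilodishikhulsha.
Nasal assimilation: no change.
Vowel deletion: no change.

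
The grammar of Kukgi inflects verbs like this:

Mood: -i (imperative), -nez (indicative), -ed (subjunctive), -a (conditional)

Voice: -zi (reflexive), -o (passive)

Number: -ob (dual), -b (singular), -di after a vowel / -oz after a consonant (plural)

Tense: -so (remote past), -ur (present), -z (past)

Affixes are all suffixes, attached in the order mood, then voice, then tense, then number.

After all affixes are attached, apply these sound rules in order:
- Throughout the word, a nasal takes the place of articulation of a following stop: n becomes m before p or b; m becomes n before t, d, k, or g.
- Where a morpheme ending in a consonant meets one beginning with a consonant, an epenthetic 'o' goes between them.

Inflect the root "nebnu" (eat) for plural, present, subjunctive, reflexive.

nebnuedoziuroz

Attach mood subjunctive -ed → nebnued.
Attach voice reflexive -zi → nebnuedzi.
Attach tense present -ur → nebnuedziur.
Attach number plural -oz (after consonant 'r') → nebnuedziuroz.
Nasal assimilation: no change.
Apply epenthesis: nebnuedziuroz → nebnuedoziuroz.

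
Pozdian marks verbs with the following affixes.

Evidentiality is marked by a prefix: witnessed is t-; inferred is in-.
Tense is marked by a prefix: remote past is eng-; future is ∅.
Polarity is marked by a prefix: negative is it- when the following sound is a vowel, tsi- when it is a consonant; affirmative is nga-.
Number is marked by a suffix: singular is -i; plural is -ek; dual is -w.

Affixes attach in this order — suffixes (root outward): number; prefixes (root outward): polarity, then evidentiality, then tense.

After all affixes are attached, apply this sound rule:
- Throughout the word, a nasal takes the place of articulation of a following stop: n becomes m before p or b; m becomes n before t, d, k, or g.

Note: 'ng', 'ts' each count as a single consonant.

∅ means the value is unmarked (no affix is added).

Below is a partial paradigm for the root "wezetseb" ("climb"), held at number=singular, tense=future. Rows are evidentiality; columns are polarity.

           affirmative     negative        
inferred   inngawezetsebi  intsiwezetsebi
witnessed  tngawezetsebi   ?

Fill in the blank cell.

Attach number singular -i → wezetsebi.
Attach polarity negative tsi- (before consonant 'w') → tsiwezetsebi.
Attach evidentiality witnessed t- → ttsiwezetsebi.
tense = future: zero marking, form stays ttsiwezetsebi.
Nasal assimilation: no change.

ttsiwezetsebi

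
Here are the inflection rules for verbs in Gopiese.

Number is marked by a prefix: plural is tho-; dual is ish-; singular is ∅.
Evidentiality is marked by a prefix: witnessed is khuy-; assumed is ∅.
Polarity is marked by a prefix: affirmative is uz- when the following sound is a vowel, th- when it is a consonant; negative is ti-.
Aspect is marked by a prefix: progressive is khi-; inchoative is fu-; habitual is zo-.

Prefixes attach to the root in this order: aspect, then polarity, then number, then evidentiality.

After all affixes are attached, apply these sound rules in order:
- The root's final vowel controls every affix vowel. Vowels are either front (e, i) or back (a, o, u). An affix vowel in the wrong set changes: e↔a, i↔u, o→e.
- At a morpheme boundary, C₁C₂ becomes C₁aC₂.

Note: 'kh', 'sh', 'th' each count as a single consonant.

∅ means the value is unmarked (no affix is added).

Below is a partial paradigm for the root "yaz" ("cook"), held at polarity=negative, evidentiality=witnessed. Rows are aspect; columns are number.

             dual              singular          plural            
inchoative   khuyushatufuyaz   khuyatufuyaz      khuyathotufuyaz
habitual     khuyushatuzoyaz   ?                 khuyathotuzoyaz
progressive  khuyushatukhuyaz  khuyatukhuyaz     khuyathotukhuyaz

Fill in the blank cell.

Attach aspect habitual zo- → zoyaz.
Attach polarity negative ti- → tizoyaz.
number = singular: zero marking, form stays tizoyaz.
Attach evidentiality witnessed khuy- → khuytizoyaz.
Apply vowel harmony: khuytizoyaz → khuytuzoyaz.
Apply epenthesis: khuytuzoyaz → khuyatuzoyaz.

khuyatuzoyaz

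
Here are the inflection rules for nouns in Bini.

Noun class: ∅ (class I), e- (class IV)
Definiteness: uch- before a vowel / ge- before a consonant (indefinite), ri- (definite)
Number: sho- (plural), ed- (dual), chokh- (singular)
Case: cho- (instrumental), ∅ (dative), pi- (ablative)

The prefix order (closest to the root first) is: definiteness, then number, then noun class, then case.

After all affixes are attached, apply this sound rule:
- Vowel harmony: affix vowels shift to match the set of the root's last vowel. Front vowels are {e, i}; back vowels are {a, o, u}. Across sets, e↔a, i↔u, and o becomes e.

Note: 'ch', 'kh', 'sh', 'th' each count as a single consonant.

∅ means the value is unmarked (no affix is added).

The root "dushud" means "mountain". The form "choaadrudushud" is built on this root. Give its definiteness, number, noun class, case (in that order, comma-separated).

Segment: cho-e-ed-ri-dushud.
definiteness: ri- → definite.
number: ed- → dual.
noun class: e- → class IV.
case: cho- → instrumental.

definite, dual, class IV, instrumental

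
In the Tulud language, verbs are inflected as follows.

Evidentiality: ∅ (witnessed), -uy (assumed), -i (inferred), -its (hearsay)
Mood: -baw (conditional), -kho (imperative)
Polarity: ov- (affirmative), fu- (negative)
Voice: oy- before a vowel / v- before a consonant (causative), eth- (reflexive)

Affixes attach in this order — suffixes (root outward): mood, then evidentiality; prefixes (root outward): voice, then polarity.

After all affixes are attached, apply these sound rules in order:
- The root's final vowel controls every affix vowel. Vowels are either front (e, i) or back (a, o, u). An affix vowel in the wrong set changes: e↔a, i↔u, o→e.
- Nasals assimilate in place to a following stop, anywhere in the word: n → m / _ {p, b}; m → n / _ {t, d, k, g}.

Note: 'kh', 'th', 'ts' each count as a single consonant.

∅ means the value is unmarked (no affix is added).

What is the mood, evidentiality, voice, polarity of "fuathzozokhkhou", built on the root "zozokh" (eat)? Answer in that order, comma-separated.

imperative, inferred, reflexive, negative

Segment: fu-eth-zozokh-kho-i.
mood: -kho → imperative.
evidentiality: -i → inferred.
voice: eth- → reflexive.
polarity: fu- → negative.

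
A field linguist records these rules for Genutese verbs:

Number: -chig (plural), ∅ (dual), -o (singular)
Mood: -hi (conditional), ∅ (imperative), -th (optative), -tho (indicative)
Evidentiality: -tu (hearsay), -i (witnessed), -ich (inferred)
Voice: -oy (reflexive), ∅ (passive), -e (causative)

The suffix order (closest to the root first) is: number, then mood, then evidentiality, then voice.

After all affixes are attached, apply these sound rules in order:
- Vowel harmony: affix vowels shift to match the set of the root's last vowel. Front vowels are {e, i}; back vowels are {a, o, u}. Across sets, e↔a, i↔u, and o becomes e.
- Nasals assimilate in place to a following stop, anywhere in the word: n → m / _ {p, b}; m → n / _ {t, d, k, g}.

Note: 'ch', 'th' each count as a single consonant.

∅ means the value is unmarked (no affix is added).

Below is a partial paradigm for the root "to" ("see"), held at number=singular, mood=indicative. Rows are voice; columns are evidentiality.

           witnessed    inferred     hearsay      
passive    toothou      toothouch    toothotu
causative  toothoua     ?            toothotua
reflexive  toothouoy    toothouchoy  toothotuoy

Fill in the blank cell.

toothoucha

Attach number singular -o → too.
Attach mood indicative -tho → tootho.
Attach evidentiality inferred -ich → toothoich.
Attach voice causative -e → toothoiche.
Apply vowel harmony: toothoiche → toothoucha.
Nasal assimilation: no change.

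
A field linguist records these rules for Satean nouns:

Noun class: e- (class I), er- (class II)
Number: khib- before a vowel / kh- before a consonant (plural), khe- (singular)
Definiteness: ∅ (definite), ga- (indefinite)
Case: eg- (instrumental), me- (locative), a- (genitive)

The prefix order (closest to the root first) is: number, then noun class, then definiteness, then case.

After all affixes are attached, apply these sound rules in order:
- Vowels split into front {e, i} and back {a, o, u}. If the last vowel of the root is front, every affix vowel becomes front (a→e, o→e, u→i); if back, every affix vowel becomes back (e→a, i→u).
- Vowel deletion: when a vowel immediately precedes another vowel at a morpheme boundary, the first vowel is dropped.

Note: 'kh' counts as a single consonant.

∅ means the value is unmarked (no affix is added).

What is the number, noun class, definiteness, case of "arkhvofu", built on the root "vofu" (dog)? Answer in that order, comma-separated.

plural, class II, definite, genitive

Segment: a-er-kh-vofu.
number: khib/kh- → plural.
noun class: er- → class II.
definiteness: ∅ → definite.
case: a- → genitive.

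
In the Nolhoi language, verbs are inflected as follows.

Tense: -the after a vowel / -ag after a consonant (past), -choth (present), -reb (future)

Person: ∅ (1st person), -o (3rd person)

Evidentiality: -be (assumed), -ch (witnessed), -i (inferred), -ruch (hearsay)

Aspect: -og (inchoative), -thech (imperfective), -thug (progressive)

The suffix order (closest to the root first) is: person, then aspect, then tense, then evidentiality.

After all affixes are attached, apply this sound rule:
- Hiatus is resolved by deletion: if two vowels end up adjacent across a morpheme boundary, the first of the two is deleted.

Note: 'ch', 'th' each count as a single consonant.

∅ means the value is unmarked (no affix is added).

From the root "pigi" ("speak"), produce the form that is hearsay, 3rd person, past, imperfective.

Attach person 3rd person -o → pigio.
Attach aspect imperfective -thech → pigiothech.
Attach tense past -ag (after consonant 'ch') → pigiothechag.
Attach evidentiality hearsay -ruch → pigiothechagruch.
Apply vowel deletion: pigiothechagruch → pigothechagruch.

pigothechagruch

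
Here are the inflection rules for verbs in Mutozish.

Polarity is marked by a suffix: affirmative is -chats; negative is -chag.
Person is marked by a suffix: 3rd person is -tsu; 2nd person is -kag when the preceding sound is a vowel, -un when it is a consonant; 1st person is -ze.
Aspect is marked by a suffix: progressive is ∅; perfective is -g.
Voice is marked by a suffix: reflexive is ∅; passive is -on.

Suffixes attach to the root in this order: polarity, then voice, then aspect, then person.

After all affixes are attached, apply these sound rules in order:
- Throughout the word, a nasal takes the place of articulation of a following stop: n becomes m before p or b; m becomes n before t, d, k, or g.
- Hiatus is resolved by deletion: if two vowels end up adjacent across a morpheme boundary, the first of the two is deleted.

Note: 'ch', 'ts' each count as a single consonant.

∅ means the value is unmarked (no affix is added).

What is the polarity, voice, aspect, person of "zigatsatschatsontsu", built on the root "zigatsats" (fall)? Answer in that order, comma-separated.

Segment: zigatsats-chats-on-tsu.
polarity: -chats → affirmative.
voice: -on → passive.
aspect: ∅ → progressive.
person: -tsu → 3rd person.

affirmative, passive, progressive, 3rd person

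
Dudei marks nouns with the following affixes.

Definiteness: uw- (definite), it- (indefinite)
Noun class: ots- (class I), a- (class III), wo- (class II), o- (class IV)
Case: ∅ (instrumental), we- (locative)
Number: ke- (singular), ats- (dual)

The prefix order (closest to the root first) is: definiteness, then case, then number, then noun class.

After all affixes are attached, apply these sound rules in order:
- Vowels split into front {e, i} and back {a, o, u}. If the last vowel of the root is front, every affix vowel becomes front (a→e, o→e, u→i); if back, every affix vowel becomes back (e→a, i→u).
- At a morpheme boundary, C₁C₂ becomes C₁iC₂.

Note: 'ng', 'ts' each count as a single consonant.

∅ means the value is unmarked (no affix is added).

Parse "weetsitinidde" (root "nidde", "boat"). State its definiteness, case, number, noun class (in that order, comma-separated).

Segment: wo-ats-it-nidde.
definiteness: it- → indefinite.
case: ∅ → instrumental.
number: ats- → dual.
noun class: wo- → class II.

indefinite, instrumental, dual, class II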